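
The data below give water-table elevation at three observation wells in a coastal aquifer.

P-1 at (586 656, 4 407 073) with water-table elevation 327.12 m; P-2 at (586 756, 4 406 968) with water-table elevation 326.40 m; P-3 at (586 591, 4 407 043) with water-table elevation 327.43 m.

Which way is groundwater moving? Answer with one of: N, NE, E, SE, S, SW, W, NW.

E

Differences from P-1: to P-2 (Δx, Δy, Δh) = (100, -105, -0.72); to P-3 = (-65, -30, +0.31).
Solve a·Δx + b·Δy = Δh: det = 100·(-30) − (-65)·(-105) = -9825.
∂h/∂x = [(-0.72)·(-30) − (+0.31)·(-105)] / -9825 = -0.005511
∂h/∂y = [100·(+0.31) − (-65)·(-0.72)] / -9825 = +0.001608
Flow = −∇h = (+0.005511 east, -0.001608 north), which points east.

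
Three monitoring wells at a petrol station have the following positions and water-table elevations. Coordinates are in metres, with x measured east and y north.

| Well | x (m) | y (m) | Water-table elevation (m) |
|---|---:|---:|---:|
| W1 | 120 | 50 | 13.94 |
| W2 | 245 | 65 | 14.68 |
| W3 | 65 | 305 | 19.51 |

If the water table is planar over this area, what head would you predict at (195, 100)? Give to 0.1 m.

15.3 m

Three-point gradient (reference W1): Δ to W2 = (125, 15, +0.74), Δ to W3 = (-55, 255, +5.57).
∂h/∂x = +0.003216, ∂h/∂y = +0.02254 (det = 32700).
h(195, 100) = 13.94 + (+0.003216)·(75) + (+0.02254)·(50) = 13.94 +0.241 +1.127 = 15.308 m.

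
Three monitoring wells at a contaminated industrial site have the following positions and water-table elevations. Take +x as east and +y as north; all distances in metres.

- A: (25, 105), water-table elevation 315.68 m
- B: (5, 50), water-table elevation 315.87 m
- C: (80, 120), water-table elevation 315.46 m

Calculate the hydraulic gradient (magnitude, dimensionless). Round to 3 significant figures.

0.00406

With h = a·x + b·y + c and A as origin, the differences give:
  (-20)·a + (-55)·b = +0.19
  55·a + 15·b = -0.22
Eliminate b (×15 and ×(-55), subtract): 2725·a = -9.250 → a = ∂h/∂x = -0.003394
Back-substitute: b = ∂h/∂y = -0.002220.
|∇h| = √(-0.003394² + -0.002220²) = 0.004056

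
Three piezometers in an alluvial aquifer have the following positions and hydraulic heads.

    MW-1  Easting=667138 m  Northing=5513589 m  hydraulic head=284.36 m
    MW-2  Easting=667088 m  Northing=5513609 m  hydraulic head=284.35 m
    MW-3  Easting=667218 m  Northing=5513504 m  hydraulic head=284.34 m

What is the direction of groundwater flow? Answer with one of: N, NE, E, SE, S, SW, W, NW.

SW

Taking MW-1 as reference: MW-2−MW-1 = (-50, 20, -0.01); MW-3−MW-1 = (80, -85, -0.02).
Determinant of the coordinate differences = (-50)·(-85) − 80·20 = 2650.
∂h/∂x = [(-0.01)·(-85) − (-0.02)·20] / 2650 = +0.0004717
∂h/∂y = [(-50)·(-0.02) − 80·(-0.01)] / 2650 = +0.0006792
Flow = −∇h = (-0.0004717 east, -0.0006792 north), which points southwest.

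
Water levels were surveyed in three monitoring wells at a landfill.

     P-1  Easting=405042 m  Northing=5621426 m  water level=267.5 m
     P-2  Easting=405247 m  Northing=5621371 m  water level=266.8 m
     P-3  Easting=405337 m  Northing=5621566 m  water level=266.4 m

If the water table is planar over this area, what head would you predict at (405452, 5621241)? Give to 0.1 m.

Three-point gradient (reference P-1): Δ to P-2 = (205, -55, -0.7), Δ to P-3 = (295, 140, -1.1).
∂h/∂x = -0.003528, ∂h/∂y = -0.0004229 (det = 44925).
h(405452, 5621241) = 267.5 + (-0.003528)·(410) + (-0.0004229)·(-185) = 267.5 -1.447 +0.078 = 266.132 m.

266.1 m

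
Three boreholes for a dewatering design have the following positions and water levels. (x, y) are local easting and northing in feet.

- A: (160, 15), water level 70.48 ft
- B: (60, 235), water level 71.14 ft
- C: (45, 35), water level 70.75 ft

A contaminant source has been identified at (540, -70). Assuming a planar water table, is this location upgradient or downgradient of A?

downgradient

Taking A as reference: B−A = (-100, 220, +0.66); C−A = (-115, 20, +0.27).
Solve a·Δx + b·Δy = Δh: det = (-100)·20 − (-115)·220 = 23300.
∂h/∂x = [(+0.66)·20 − (+0.27)·220] / 23300 = -0.001983
∂h/∂y = [(-100)·(+0.27) − (-115)·(+0.66)] / 23300 = +0.002099
Head at (540, -70) = 70.48 + (-0.001983)·(380) + (+0.002099)·(-85) = 69.55 ft.
That is lower than the 70.48 ft at A, so the point is downgradient.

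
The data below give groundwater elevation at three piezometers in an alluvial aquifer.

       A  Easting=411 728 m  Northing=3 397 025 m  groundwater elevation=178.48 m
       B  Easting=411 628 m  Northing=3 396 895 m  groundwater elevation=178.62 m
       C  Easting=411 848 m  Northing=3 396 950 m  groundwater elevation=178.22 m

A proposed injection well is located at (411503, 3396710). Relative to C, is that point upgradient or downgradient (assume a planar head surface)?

Differences from A: to B (Δx, Δy, Δh) = (-100, -130, +0.14); to C = (120, -75, -0.26).
Determinant of the coordinate differences = (-100)·(-75) − 120·(-130) = 23100.
∂h/∂x = [(+0.14)·(-75) − (-0.26)·(-130)] / 23100 = -0.001918
∂h/∂y = [(-100)·(-0.26) − 120·(+0.14)] / 23100 = +0.0003983
Head at (411503, 3396710) = 178.48 + (-0.001918)·(-225) + (+0.0003983)·(-315) = 178.79 m.
That is higher than the 178.22 m at C, so the point is upgradient.

upgradient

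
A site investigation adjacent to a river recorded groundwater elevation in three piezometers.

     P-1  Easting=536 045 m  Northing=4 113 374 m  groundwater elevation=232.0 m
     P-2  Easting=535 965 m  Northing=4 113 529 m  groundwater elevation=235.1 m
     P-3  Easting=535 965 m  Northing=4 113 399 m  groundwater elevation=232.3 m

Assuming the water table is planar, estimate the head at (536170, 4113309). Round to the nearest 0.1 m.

Taking P-1 as reference: P-2−P-1 = (-80, 155, +3.1); P-3−P-1 = (-80, 25, +0.3).
Determinant of the coordinate differences = (-80)·25 − (-80)·155 = 10400.
∂h/∂x = [(+3.1)·25 − (+0.3)·155] / 10400 = +0.002981
∂h/∂y = [(-80)·(+0.3) − (-80)·(+3.1)] / 10400 = +0.02154
h(536170, 4113309) = 232.0 + (+0.002981)·(125) + (+0.02154)·(-65) = 232.0 +0.373 -1.400 = 230.973 m.

231.0 m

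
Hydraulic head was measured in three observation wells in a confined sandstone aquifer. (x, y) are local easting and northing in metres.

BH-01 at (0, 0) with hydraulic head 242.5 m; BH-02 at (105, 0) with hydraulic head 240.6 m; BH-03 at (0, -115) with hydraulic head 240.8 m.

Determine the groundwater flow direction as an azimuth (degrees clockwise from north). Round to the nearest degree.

∂h/∂x = (240.6 − 242.5) / (105 − 0) = -0.01810
∂h/∂y = (240.8 − 242.5) / (-115 − 0) = +0.01478
Flow direction (−∇h) has components (+0.01810 E, -0.01478 N).
Azimuth = atan2(E, N) = atan2(+0.01810, -0.01478) = 129.2° ≈ 129°.

129°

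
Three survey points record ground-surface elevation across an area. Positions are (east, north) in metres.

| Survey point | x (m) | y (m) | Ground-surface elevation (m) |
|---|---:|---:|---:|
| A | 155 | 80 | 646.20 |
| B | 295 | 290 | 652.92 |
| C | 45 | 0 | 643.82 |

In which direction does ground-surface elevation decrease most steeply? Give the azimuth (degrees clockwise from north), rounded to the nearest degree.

With z = a·x + b·y + c and A as origin, the differences give:
  140·a + 210·b = +6.72
  (-110)·a + (-80)·b = -2.38
Eliminate b (×(-80) and ×210, subtract): 11900·a = -37.800 → a = ∂z/∂x = -0.003176
Back-substitute: b = ∂z/∂y = +0.03412.
Steepest decrease is along −∇f: components (+0.003176 E, -0.03412 N).
Azimuth = atan2(+0.003176, -0.03412) = 174.7° ≈ 175°.

175°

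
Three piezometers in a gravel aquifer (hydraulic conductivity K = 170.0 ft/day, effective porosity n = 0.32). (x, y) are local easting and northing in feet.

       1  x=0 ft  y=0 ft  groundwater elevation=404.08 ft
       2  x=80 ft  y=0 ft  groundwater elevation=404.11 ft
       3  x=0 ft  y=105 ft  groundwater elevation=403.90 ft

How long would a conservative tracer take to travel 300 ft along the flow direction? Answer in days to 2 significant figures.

∂h/∂x = (404.11 − 404.08) / (80 − 0) = +0.0003750
∂h/∂y = (403.90 − 404.08) / (105 − 0) = -0.001714
|∇h| = √(0.0003750² + -0.001714²) = 0.001755
Seepage velocity v = K·i/n = 170.0 × 0.001755 / 0.32 = 0.9323 ft/day.
t = 300 / 0.9323 = 321.8 days.

320 days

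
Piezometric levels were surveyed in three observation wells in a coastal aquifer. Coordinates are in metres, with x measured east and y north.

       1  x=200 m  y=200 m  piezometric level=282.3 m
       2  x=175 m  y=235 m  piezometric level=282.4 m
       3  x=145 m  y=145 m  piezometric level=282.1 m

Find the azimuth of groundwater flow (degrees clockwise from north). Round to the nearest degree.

188°

Differences from 1: to 2 (Δx, Δy, Δh) = (-25, 35, +0.1); to 3 = (-55, -55, -0.2).
Determinant of the coordinate differences = (-25)·(-55) − (-55)·35 = 3300.
∂h/∂x = [(+0.1)·(-55) − (-0.2)·35] / 3300 = +0.0004545
∂h/∂y = [(-25)·(-0.2) − (-55)·(+0.1)] / 3300 = +0.003182
Flow direction (−∇h) has components (-0.0004545 E, -0.003182 N).
Azimuth = atan2(E, N) = atan2(-0.0004545, -0.003182) = 188.1° ≈ 188°.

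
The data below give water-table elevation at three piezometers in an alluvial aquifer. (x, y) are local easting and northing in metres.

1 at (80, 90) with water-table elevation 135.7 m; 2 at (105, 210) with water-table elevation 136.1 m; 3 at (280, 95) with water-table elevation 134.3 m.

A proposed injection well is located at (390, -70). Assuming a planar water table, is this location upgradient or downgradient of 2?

downgradient

With h = a·x + b·y + c and 1 as origin, the differences give:
  25·a + 120·b = +0.4
  200·a + 5·b = -1.4
Eliminate b (×5 and ×120, subtract): -23875·a = 170.00 → a = ∂h/∂x = -0.007120
Back-substitute: b = ∂h/∂y = +0.004817.
Head at (390, -70) = 135.7 + (-0.007120)·(310) + (+0.004817)·(-160) = 132.72 m.
That is lower than the 136.1 m at 2, so the point is downgradient.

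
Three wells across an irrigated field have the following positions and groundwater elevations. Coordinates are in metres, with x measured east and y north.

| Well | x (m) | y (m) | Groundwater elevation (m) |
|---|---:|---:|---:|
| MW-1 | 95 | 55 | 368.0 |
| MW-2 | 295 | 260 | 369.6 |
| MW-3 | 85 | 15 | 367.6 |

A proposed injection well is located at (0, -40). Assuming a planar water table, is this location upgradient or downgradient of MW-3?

Taking MW-1 as reference: MW-2−MW-1 = (200, 205, +1.6); MW-3−MW-1 = (-10, -40, -0.4).
Determinant of the coordinate differences = 200·(-40) − (-10)·205 = -5950.
∂h/∂x = [(+1.6)·(-40) − (-0.4)·205] / -5950 = -0.003025
∂h/∂y = [200·(-0.4) − (-10)·(+1.6)] / -5950 = +0.01076
Head at (0, -40) = 368.0 + (-0.003025)·(-95) + (+0.01076)·(-95) = 367.27 m.
That is lower than the 367.6 m at MW-3, so the point is downgradient.

downgradient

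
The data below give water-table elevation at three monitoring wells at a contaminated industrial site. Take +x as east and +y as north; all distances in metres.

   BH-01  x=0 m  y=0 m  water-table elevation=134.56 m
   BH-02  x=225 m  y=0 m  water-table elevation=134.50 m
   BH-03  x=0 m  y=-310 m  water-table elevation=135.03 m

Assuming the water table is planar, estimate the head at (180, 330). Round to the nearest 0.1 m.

134.0 m

∂h/∂x = (134.50 − 134.56) / (225 − 0) = -0.0002667
∂h/∂y = (135.03 − 134.56) / (-310 − 0) = -0.001516
h(180, 330) = 134.56 + (-0.0002667)·(180) + (-0.001516)·(330) = 134.56 -0.048 -0.500 = 134.012 m.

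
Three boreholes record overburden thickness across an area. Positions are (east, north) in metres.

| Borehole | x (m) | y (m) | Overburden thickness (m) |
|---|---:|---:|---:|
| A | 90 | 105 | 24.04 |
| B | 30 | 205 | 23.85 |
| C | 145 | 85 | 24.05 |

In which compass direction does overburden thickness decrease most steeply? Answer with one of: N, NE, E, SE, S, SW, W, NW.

N

Three-point gradient (reference A): Δ to B = (-60, 100, -0.19), Δ to C = (55, -20, +0.01).
∂d/∂x = -0.0006512, ∂d/∂y = -0.002291 (det = -4300).
Steepest decrease is along −∇f = (+0.0006512 E, +0.002291 N) → north.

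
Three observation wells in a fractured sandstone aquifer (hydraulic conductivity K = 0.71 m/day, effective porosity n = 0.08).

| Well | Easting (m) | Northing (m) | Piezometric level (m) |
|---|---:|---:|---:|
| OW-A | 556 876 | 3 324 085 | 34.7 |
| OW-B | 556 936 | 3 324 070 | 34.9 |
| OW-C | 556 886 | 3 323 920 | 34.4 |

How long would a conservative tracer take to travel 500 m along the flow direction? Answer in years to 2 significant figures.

35 years

With h = a·x + b·y + c and OW-A as origin, the differences give:
  60·a + (-15)·b = +0.2
  10·a + (-165)·b = -0.3
Eliminate b (×(-165) and ×(-15), subtract): -9750·a = -37.50 → a = ∂h/∂x = +0.003846
Back-substitute: b = ∂h/∂y = +0.002051.
|∇h| = √(0.003846² + 0.002051²) = 0.004359
Seepage velocity v = K·i/n = 0.71 × 0.004359 / 0.08 = 0.03869 m/day.
t = 500 / 0.03869 = 1.292e+04 days = 35.4 years.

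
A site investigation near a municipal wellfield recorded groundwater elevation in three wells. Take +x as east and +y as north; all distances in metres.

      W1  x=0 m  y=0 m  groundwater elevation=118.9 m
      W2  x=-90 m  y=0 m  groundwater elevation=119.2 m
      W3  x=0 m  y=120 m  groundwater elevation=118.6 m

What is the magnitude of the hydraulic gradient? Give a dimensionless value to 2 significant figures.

∂h/∂x = (119.2 − 118.9) / (-90 − 0) = -0.003333
∂h/∂y = (118.6 − 118.9) / (120 − 0) = -0.002500
|∇h| = √(-0.003333² + -0.002500²) = 0.004166

0.0042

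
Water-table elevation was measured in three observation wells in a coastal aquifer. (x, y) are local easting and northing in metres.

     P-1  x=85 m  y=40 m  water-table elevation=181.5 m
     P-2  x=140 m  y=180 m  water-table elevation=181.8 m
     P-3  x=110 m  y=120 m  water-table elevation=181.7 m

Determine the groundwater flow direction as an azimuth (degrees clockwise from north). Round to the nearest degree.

Taking P-1 as reference: P-2−P-1 = (55, 140, +0.3); P-3−P-1 = (25, 80, +0.2).
Solve a·Δx + b·Δy = Δh: det = 55·80 − 25·140 = 900.
∂h/∂x = [(+0.3)·80 − (+0.2)·140] / 900 = -0.004444
∂h/∂y = [55·(+0.2) − 25·(+0.3)] / 900 = +0.003889
Flow direction (−∇h) has components (+0.004444 E, -0.003889 N).
Azimuth = atan2(E, N) = atan2(+0.004444, -0.003889) = 131.2° ≈ 131°.

131°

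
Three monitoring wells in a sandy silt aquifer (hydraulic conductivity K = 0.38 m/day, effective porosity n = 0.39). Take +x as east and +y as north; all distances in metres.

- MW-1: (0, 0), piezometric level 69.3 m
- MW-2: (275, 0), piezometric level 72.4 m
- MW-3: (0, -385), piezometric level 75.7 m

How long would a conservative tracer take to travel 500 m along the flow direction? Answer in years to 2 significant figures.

70 years

∂h/∂x = (72.4 − 69.3) / (275 − 0) = +0.01127
∂h/∂y = (75.7 − 69.3) / (-385 − 0) = -0.01662
|∇h| = √(0.01127² + -0.01662²) = 0.02008
Seepage velocity v = K·i/n = 0.38 × 0.02008 / 0.39 = 0.01957 m/day.
t = 500 / 0.01957 = 2.555e+04 days = 70 years.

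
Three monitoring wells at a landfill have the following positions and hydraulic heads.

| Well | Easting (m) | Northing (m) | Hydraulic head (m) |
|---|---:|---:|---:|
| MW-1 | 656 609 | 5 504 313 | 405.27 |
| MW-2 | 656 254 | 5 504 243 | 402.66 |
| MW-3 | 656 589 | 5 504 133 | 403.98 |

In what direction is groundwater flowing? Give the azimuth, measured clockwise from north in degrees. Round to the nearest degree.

223°

With h = a·x + b·y + c and MW-1 as origin, the differences give:
  (-355)·a + (-70)·b = -2.61
  (-20)·a + (-180)·b = -1.29
Eliminate b (×(-180) and ×(-70), subtract): 62500·a = 379.500 → a = ∂h/∂x = +0.006072
Back-substitute: b = ∂h/∂y = +0.006492.
Flow direction (−∇h) has components (-0.006072 E, -0.006492 N).
Azimuth = atan2(E, N) = atan2(-0.006072, -0.006492) = 223.1° ≈ 223°.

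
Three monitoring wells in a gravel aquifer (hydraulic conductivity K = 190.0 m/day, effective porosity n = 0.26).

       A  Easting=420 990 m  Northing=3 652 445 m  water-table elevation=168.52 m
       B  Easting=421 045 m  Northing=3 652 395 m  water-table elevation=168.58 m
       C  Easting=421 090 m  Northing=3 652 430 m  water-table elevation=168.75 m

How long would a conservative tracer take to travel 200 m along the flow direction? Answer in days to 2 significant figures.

With h = a·x + b·y + c and A as origin, the differences give:
  55·a + (-50)·b = +0.06
  100·a + (-15)·b = +0.23
Eliminate b (×(-15) and ×(-50), subtract): 4175·a = 10.600 → a = ∂h/∂x = +0.002539
Back-substitute: b = ∂h/∂y = +0.001593.
|∇h| = √(0.002539² + 0.001593²) = 0.002997
Seepage velocity v = K·i/n = 190.0 × 0.002997 / 0.26 = 2.19 m/day.
t = 200 / 2.19 = 91.32 days.

91 days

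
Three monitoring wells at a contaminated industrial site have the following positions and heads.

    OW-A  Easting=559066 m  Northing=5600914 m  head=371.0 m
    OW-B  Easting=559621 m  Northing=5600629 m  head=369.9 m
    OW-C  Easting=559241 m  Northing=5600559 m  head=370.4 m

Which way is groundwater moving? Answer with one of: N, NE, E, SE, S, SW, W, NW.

Differences from OW-A: to OW-B (Δx, Δy, Δh) = (555, -285, -1.1); to OW-C = (175, -355, -0.6).
Determinant of the coordinate differences = 555·(-355) − 175·(-285) = -147150.
∂h/∂x = [(-1.1)·(-355) − (-0.6)·(-285)] / -147150 = -0.001492
∂h/∂y = [555·(-0.6) − 175·(-1.1)] / -147150 = +0.0009548
Flow = −∇h = (+0.001492 east, -0.0009548 north), which points southeast.

SE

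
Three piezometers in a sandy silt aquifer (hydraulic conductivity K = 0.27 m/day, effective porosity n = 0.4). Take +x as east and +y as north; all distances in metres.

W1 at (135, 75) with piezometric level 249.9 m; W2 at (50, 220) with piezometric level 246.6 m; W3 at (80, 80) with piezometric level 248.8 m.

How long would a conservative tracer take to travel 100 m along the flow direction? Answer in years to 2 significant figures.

18 years

Three-point gradient (reference W1): Δ to W2 = (-85, 145, -3.3), Δ to W3 = (-55, 5, -1.1).
∂h/∂x = +0.01894, ∂h/∂y = -0.01166 (det = 7550).
|∇h| = √(0.01894² + -0.01166²) = 0.02224
Seepage velocity v = K·i/n = 0.27 × 0.02224 / 0.4 = 0.01501 m/day.
t = 100 / 0.01501 = 6662 days = 18.2 years.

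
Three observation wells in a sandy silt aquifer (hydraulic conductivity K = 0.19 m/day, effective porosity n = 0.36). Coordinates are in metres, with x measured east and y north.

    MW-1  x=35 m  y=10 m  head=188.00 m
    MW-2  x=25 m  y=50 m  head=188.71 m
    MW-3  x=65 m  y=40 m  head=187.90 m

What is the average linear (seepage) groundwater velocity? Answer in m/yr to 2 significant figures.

Three-point gradient (reference MW-1): Δ to MW-2 = (-10, 40, +0.71), Δ to MW-3 = (30, 30, -0.10).
∂h/∂x = -0.01687, ∂h/∂y = +0.01353 (det = -1500).
|∇h| = √(-0.01687² + 0.01353²) = 0.02163
Seepage velocity v = K·i/n = 0.19 × 0.02163 / 0.36 = 0.01142 m/day = 4.171 m/yr.

4.2 m/yr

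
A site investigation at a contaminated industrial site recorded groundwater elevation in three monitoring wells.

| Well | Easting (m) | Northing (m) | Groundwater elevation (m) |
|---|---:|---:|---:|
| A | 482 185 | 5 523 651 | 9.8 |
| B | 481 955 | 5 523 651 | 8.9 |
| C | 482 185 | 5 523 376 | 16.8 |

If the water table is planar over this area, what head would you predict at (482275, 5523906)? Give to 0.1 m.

3.7 m

∂h/∂x = (8.9 − 9.8) / (481955 − 482185) = +0.003913
∂h/∂y = (16.8 − 9.8) / (5523376 − 5523651) = -0.02545
h(482275, 5523906) = 9.8 + (+0.003913)·(90) + (-0.02545)·(255) = 9.8 +0.352 -6.491 = 3.661 m.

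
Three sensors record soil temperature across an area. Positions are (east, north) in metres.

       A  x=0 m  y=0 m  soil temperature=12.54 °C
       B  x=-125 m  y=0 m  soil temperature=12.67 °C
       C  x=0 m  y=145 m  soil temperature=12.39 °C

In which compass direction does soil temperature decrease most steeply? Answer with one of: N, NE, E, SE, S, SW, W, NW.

∂T/∂x = (12.67 − 12.54) / (-125 − 0) = -0.001040
∂T/∂y = (12.39 − 12.54) / (145 − 0) = -0.001034
Steepest decrease is along −∇f = (+0.001040 E, +0.001034 N) → northeast.

NE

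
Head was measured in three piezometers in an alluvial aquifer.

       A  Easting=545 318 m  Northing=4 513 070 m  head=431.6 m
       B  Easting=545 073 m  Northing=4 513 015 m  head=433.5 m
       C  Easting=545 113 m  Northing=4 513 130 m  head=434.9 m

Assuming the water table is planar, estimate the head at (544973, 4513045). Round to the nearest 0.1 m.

With h = a·x + b·y + c and A as origin, the differences give:
  (-245)·a + (-55)·b = +1.9
  (-205)·a + 60·b = +3.3
Eliminate b (×60 and ×(-55), subtract): -25975·a = 295.50 → a = ∂h/∂x = -0.01138
Back-substitute: b = ∂h/∂y = +0.01613.
h(544973, 4513045) = 431.6 + (-0.01138)·(-345) + (+0.01613)·(-25) = 431.6 +3.925 -0.403 = 435.122 m.

435.1 m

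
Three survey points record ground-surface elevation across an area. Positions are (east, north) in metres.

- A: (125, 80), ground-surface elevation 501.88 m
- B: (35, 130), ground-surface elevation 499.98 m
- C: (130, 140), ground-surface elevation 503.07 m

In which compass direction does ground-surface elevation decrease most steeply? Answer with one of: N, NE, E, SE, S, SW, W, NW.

Taking A as reference: B−A = (-90, 50, -1.90); C−A = (5, 60, +1.19).
Solve a·Δx + b·Δy = Δz: det = (-90)·60 − 5·50 = -5650.
∂z/∂x = [(-1.90)·60 − (+1.19)·50] / -5650 = +0.03071
∂z/∂y = [(-90)·(+1.19) − 5·(-1.90)] / -5650 = +0.01727
Steepest decrease is along −∇f = (-0.03071 E, -0.01727 N) → southwest.

SW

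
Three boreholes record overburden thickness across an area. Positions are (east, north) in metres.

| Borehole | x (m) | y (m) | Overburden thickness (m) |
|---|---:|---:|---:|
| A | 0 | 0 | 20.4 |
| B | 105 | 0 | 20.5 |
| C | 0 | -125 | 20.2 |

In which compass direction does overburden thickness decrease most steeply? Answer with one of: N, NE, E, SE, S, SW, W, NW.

∂d/∂x = (20.5 − 20.4) / (105 − 0) = +0.0009524
∂d/∂y = (20.2 − 20.4) / (-125 − 0) = +0.001600
Steepest decrease is along −∇f = (-0.0009524 E, -0.001600 N) → southwest.

SW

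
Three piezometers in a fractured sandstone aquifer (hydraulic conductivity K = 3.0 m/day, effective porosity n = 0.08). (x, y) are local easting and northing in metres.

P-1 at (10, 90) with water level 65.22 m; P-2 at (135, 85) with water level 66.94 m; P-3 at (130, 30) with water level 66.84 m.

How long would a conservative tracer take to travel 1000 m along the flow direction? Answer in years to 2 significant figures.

Taking P-1 as reference: P-2−P-1 = (125, -5, +1.72); P-3−P-1 = (120, -60, +1.62).
Determinant of the coordinate differences = 125·(-60) − 120·(-5) = -6900.
∂h/∂x = [(+1.72)·(-60) − (+1.62)·(-5)] / -6900 = +0.01378
∂h/∂y = [125·(+1.62) − 120·(+1.72)] / -6900 = +0.0005652
|∇h| = √(0.01378² + 0.0005652²) = 0.01379
Seepage velocity v = K·i/n = 3.0 × 0.01379 / 0.08 = 0.5171 m/day.
t = 1000 / 0.5171 = 1934 days = 5.3 years.

5.3 years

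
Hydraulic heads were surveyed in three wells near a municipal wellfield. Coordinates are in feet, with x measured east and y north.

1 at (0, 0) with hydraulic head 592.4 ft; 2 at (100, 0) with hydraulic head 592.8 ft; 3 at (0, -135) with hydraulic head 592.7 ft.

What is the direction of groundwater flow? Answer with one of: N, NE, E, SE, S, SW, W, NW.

NW

∂h/∂x = (592.8 − 592.4) / (100 − 0) = +0.004000
∂h/∂y = (592.7 − 592.4) / (-135 − 0) = -0.002222
Flow = −∇h = (-0.004000 east, +0.002222 north), which points northwest.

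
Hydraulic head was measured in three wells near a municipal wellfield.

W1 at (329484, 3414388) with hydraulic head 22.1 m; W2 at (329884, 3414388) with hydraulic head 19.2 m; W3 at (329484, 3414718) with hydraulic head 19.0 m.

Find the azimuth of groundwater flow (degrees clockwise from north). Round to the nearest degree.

038°

∂h/∂x = (19.2 − 22.1) / (329884 − 329484) = -0.007250
∂h/∂y = (19.0 − 22.1) / (3414718 − 3414388) = -0.009394
Flow direction (−∇h) has components (+0.007250 E, +0.009394 N).
Azimuth = atan2(E, N) = atan2(+0.007250, +0.009394) = 37.7° ≈ 038°.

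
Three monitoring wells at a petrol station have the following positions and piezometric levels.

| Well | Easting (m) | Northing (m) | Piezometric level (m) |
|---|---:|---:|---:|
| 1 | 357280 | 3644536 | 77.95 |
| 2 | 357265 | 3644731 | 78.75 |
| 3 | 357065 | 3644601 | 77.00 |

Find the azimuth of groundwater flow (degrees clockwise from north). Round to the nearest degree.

232°

Taking 1 as reference: 2−1 = (-15, 195, +0.80); 3−1 = (-215, 65, -0.95).
Determinant of the coordinate differences = (-15)·65 − (-215)·195 = 40950.
∂h/∂x = [(+0.80)·65 − (-0.95)·195] / 40950 = +0.005794
∂h/∂y = [(-15)·(-0.95) − (-215)·(+0.80)] / 40950 = +0.004548
Flow direction (−∇h) has components (-0.005794 E, -0.004548 N).
Azimuth = atan2(E, N) = atan2(-0.005794, -0.004548) = 231.9° ≈ 232°.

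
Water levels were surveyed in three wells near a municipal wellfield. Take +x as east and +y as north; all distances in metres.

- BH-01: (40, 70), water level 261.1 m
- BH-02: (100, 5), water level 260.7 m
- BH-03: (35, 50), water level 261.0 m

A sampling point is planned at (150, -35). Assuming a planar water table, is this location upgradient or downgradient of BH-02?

Three-point gradient (reference BH-01): Δ to BH-02 = (60, -65, -0.4), Δ to BH-03 = (-5, -20, -0.1).
∂h/∂x = -0.0009836, ∂h/∂y = +0.005246 (det = -1525).
Head at (150, -35) = 261.1 + (-0.0009836)·(110) + (+0.005246)·(-105) = 260.44 m.
That is lower than the 260.7 m at BH-02, so the point is downgradient.

downgradient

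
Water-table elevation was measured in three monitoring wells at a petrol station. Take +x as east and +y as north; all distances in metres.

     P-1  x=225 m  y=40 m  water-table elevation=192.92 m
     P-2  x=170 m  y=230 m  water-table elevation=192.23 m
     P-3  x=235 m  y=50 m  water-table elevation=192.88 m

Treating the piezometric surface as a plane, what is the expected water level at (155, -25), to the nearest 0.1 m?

193.2 m

With h = a·x + b·y + c and P-1 as origin, the differences give:
  (-55)·a + 190·b = -0.69
  10·a + 10·b = -0.04
Eliminate b (×10 and ×190, subtract): -2450·a = 0.700 → a = ∂h/∂x = -0.0002857
Back-substitute: b = ∂h/∂y = -0.003714.
h(155, -25) = 192.92 + (-0.0002857)·(-70) + (-0.003714)·(-65) = 192.92 +0.020 +0.241 = 193.181 m.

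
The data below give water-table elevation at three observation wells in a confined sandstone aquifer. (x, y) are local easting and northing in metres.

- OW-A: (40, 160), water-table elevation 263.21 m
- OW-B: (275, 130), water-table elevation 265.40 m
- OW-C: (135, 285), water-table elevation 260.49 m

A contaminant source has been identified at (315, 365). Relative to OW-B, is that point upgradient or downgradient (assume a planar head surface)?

Differences from OW-A: to OW-B (Δx, Δy, Δh) = (235, -30, +2.19); to OW-C = (95, 125, -2.72).
Solve a·Δx + b·Δy = Δh: det = 235·125 − 95·(-30) = 32225.
∂h/∂x = [(+2.19)·125 − (-2.72)·(-30)] / 32225 = +0.005963
∂h/∂y = [235·(-2.72) − 95·(+2.19)] / 32225 = -0.02629
Head at (315, 365) = 263.21 + (+0.005963)·(275) + (-0.02629)·(205) = 259.46 m.
That is lower than the 265.40 m at OW-B, so the point is downgradient.

downgradient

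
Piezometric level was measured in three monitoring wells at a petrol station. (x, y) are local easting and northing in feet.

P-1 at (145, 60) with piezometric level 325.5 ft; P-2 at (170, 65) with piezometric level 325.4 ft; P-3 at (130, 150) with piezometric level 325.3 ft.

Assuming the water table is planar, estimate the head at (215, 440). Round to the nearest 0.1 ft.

324.2 ft

With h = a·x + b·y + c and P-1 as origin, the differences give:
  25·a + 5·b = -0.1
  (-15)·a + 90·b = -0.2
Eliminate b (×90 and ×5, subtract): 2325·a = -8.00 → a = ∂h/∂x = -0.003441
Back-substitute: b = ∂h/∂y = -0.002796.
h(215, 440) = 325.5 + (-0.003441)·(70) + (-0.002796)·(380) = 325.5 -0.241 -1.062 = 324.197 ft.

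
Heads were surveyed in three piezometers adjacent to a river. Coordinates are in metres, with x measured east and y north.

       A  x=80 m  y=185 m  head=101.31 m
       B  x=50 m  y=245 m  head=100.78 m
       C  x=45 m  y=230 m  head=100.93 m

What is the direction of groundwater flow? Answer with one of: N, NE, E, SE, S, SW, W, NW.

N

With h = a·x + b·y + c and A as origin, the differences give:
  (-30)·a + 60·b = -0.53
  (-35)·a + 45·b = -0.38
Eliminate b (×45 and ×60, subtract): 750·a = -1.050 → a = ∂h/∂x = -0.001400
Back-substitute: b = ∂h/∂y = -0.009533.
Flow = −∇h = (+0.001400 east, +0.009533 north), which points north.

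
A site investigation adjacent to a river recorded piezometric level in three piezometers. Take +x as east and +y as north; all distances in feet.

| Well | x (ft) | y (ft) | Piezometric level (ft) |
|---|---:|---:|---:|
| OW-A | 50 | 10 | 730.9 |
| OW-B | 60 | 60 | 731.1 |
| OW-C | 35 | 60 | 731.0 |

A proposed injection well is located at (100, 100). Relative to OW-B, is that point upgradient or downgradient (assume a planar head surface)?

upgradient

Taking OW-A as reference: OW-B−OW-A = (10, 50, +0.2); OW-C−OW-A = (-15, 50, +0.1).
Solve a·Δx + b·Δy = Δh: det = 10·50 − (-15)·50 = 1250.
∂h/∂x = [(+0.2)·50 − (+0.1)·50] / 1250 = +0.004000
∂h/∂y = [10·(+0.1) − (-15)·(+0.2)] / 1250 = +0.003200
Head at (100, 100) = 730.9 + (+0.004000)·(50) + (+0.003200)·(90) = 731.39 ft.
That is higher than the 731.1 ft at OW-B, so the point is upgradient.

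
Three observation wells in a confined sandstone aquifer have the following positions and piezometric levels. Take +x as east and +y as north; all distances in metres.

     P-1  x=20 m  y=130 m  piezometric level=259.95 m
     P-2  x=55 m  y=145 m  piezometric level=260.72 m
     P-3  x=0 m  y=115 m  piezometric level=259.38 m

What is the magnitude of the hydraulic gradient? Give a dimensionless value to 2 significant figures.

Three-point gradient (reference P-1): Δ to P-2 = (35, 15, +0.77), Δ to P-3 = (-20, -15, -0.57).
∂h/∂x = +0.01333, ∂h/∂y = +0.02022 (det = -225).
|∇h| = √(0.01333² + 0.02022²) = 0.02422

0.024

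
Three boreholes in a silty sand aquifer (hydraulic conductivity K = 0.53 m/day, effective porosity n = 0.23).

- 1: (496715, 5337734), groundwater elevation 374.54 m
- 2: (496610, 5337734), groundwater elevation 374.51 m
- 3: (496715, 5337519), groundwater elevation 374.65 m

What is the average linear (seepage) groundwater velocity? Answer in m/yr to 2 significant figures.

∂h/∂x = (374.51 − 374.54) / (496610 − 496715) = +0.0002857
∂h/∂y = (374.65 − 374.54) / (5337519 − 5337734) = -0.0005116
|∇h| = √(0.0002857² + -0.0005116²) = 0.000586
Seepage velocity v = K·i/n = 0.53 × 0.000586 / 0.23 = 0.00135 m/day = 0.4931 m/yr.

0.49 m/yr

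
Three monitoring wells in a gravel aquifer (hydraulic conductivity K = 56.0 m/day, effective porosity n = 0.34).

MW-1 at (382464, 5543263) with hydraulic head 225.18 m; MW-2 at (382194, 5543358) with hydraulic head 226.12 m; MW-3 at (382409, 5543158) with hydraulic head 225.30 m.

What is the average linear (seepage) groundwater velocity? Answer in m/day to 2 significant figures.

Taking MW-1 as reference: MW-2−MW-1 = (-270, 95, +0.94); MW-3−MW-1 = (-55, -105, +0.12).
Solve a·Δx + b·Δy = Δh: det = (-270)·(-105) − (-55)·95 = 33575.
∂h/∂x = [(+0.94)·(-105) − (+0.12)·95] / 33575 = -0.003279
∂h/∂y = [(-270)·(+0.12) − (-55)·(+0.94)] / 33575 = +0.0005748
|∇h| = √(-0.003279² + 0.0005748²) = 0.003329
Seepage velocity v = K·i/n = 56.0 × 0.003329 / 0.34 = 0.5483 m/day.

0.55 m/day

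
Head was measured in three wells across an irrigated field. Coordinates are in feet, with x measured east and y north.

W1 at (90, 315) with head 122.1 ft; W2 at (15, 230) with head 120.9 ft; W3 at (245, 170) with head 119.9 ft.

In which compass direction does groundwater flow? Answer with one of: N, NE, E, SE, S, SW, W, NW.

S

Taking W1 as reference: W2−W1 = (-75, -85, -1.2); W3−W1 = (155, -145, -2.2).
Determinant of the coordinate differences = (-75)·(-145) − 155·(-85) = 24050.
∂h/∂x = [(-1.2)·(-145) − (-2.2)·(-85)] / 24050 = -0.0005405
∂h/∂y = [(-75)·(-2.2) − 155·(-1.2)] / 24050 = +0.01459
Flow = −∇h = (+0.0005405 east, -0.01459 north), which points south.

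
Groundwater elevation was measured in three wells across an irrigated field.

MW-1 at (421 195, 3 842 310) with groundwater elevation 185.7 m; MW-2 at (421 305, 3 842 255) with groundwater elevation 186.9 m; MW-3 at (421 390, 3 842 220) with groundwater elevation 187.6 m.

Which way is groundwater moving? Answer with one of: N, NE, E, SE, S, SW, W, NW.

Three-point gradient (reference MW-1): Δ to MW-2 = (110, -55, +1.2), Δ to MW-3 = (195, -90, +1.9).
∂h/∂x = -0.004242, ∂h/∂y = -0.03030 (det = 825).
Flow = −∇h = (+0.004242 east, +0.03030 north), which points north.

N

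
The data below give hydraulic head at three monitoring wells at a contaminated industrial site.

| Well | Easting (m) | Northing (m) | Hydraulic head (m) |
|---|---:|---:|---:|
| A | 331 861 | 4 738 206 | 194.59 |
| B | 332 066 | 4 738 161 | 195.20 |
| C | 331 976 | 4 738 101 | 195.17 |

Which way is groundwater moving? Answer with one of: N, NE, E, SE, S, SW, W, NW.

Three-point gradient (reference A): Δ to B = (205, -45, +0.61), Δ to C = (115, -105, +0.58).
∂h/∂x = +0.002321, ∂h/∂y = -0.002982 (det = -16350).
Flow = −∇h = (-0.002321 east, +0.002982 north), which points northwest.

NW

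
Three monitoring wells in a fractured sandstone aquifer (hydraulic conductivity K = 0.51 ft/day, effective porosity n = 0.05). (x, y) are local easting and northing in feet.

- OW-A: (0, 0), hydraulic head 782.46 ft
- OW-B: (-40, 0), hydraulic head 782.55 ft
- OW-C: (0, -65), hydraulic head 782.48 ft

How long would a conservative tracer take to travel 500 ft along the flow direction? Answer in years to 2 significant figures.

59 years

∂h/∂x = (782.55 − 782.46) / (-40 − 0) = -0.002250
∂h/∂y = (782.48 − 782.46) / (-65 − 0) = -0.0003077
|∇h| = √(-0.002250² + -0.0003077²) = 0.002271
Seepage velocity v = K·i/n = 0.51 × 0.002271 / 0.05 = 0.02316 ft/day.
t = 500 / 0.02316 = 2.159e+04 days = 59.1 years.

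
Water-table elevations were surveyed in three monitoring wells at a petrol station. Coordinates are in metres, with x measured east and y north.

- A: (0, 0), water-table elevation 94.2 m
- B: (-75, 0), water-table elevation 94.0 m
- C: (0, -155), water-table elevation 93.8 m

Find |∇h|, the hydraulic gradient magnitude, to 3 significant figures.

∂h/∂x = (94.0 − 94.2) / (-75 − 0) = +0.002667
∂h/∂y = (93.8 − 94.2) / (-155 − 0) = +0.002581
|∇h| = √(0.002667² + 0.002581²) = 0.003711

0.00371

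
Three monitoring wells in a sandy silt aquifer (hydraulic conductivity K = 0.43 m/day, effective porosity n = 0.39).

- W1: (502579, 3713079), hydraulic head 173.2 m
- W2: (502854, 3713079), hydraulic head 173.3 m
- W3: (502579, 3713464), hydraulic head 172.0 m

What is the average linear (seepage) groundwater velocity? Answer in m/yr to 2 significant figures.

∂h/∂x = (173.3 − 173.2) / (502854 − 502579) = +0.0003636
∂h/∂y = (172.0 − 173.2) / (3713464 − 3713079) = -0.003117
|∇h| = √(0.0003636² + -0.003117²) = 0.003138
Seepage velocity v = K·i/n = 0.43 × 0.003138 / 0.39 = 0.00346 m/day = 1.264 m/yr.

1.3 m/yr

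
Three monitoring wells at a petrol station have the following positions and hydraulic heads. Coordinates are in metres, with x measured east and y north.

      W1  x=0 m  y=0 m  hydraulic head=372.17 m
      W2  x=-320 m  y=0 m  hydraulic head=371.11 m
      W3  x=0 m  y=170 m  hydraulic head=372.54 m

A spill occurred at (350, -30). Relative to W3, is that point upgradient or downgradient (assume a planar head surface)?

upgradient

∂h/∂x = (371.11 − 372.17) / (-320 − 0) = +0.003313
∂h/∂y = (372.54 − 372.17) / (170 − 0) = +0.002176
Head at (350, -30) = 372.17 + (+0.003313)·(350) + (+0.002176)·(-30) = 373.26 m.
That is higher than the 372.54 m at W3, so the point is upgradient.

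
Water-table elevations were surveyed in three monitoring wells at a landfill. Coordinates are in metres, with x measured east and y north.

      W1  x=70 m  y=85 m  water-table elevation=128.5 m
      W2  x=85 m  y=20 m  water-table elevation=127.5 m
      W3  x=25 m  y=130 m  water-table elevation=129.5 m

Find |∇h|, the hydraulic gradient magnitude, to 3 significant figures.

With h = a·x + b·y + c and W1 as origin, the differences give:
  15·a + (-65)·b = -1.0
  (-45)·a + 45·b = +1.0
Eliminate b (×45 and ×(-65), subtract): -2250·a = 20.00 → a = ∂h/∂x = -0.008889
Back-substitute: b = ∂h/∂y = +0.01333.
|∇h| = √(-0.008889² + 0.01333²) = 0.01602

0.0160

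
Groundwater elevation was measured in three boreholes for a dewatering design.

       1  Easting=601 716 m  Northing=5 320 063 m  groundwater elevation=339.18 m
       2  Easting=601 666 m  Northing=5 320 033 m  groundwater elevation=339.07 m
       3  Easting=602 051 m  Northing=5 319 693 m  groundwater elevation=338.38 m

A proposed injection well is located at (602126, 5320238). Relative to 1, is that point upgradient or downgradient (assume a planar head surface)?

With h = a·x + b·y + c and 1 as origin, the differences give:
  (-50)·a + (-30)·b = -0.11
  335·a + (-370)·b = -0.80
Eliminate b (×(-370) and ×(-30), subtract): 28550·a = 16.700 → a = ∂h/∂x = +0.0005849
Back-substitute: b = ∂h/∂y = +0.002692.
Head at (602126, 5320238) = 339.18 + (+0.0005849)·(410) + (+0.002692)·(175) = 339.89 m.
That is higher than the 339.18 m at 1, so the point is upgradient.

upgradient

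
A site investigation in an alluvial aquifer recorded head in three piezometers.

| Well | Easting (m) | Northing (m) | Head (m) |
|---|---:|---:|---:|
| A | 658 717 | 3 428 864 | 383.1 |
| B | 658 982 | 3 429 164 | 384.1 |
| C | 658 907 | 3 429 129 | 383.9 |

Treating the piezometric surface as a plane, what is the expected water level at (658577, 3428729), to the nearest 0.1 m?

With h = a·x + b·y + c and A as origin, the differences give:
  265·a + 300·b = +1.0
  190·a + 265·b = +0.8
Eliminate b (×265 and ×300, subtract): 13225·a = 25.00 → a = ∂h/∂x = +0.001890
Back-substitute: b = ∂h/∂y = +0.001664.
h(658577, 3428729) = 383.1 + (+0.001890)·(-140) + (+0.001664)·(-135) = 383.1 -0.265 -0.225 = 382.611 m.

382.6 m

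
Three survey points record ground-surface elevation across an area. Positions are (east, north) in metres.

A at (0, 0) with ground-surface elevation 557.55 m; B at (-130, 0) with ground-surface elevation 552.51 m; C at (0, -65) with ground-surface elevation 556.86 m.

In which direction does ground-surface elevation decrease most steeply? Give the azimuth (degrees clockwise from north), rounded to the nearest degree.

255°

∂z/∂x = (552.51 − 557.55) / (-130 − 0) = +0.03877
∂z/∂y = (556.86 − 557.55) / (-65 − 0) = +0.01062
Steepest decrease is along −∇f: components (-0.03877 E, -0.01062 N).
Azimuth = atan2(-0.03877, -0.01062) = 254.7° ≈ 255°.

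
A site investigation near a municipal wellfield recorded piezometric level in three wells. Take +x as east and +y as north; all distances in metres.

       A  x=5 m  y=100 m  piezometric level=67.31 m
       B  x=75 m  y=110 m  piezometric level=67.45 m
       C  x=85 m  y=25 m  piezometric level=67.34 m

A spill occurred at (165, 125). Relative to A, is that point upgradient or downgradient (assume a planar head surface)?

With h = a·x + b·y + c and A as origin, the differences give:
  70·a + 10·b = +0.14
  80·a + (-75)·b = +0.03
Eliminate b (×(-75) and ×10, subtract): -6050·a = -10.800 → a = ∂h/∂x = +0.001785
Back-substitute: b = ∂h/∂y = +0.001504.
Head at (165, 125) = 67.31 + (+0.001785)·(160) + (+0.001504)·(25) = 67.63 m.
That is higher than the 67.31 m at A, so the point is upgradient.

upgradient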